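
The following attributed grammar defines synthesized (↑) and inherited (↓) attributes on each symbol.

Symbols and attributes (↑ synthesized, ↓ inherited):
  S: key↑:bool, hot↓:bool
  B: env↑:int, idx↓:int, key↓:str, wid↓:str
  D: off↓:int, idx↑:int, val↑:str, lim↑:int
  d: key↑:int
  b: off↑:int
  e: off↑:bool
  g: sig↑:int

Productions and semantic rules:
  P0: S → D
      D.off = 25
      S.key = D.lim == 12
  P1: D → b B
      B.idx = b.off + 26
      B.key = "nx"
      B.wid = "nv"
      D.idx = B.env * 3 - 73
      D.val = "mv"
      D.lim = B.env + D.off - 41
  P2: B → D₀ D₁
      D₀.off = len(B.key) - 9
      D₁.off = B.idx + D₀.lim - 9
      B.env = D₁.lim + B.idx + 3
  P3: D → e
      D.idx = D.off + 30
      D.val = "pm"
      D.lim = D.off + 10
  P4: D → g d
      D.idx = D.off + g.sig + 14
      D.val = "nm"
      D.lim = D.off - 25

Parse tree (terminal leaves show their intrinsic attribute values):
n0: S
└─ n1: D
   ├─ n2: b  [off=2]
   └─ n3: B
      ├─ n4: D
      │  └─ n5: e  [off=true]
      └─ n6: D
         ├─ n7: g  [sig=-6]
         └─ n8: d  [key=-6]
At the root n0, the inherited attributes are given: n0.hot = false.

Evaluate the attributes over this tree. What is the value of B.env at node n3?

28

1. n0.hot = false  [given at root]
2. n1.off = 25  [25]
3. n2.off = 2  [terminal]
4. n3.idx = 28  [b.off + 26]
5. n3.key = "nx"  ["nx"]
6. n3.wid = "nv"  ["nv"]
7. n4.off = -7  [len(B.key) - 9]
8. n5.off = true  [terminal]
9. n4.idx = 23  [D.off + 30]
10. n4.val = "pm"  ["pm"]
11. n4.lim = 3  [D.off + 10]
12. n6.off = 22  [B.idx + D₀.lim - 9]
13. n7.sig = -6  [terminal]
14. n8.key = -6  [terminal]
15. n6.idx = 30  [D.off + g.sig + 14]
16. n6.val = "nm"  ["nm"]
17. n6.lim = -3  [D.off - 25]
18. n3.env = 28  [D₁.lim + B.idx + 3]
19. n1.idx = 11  [B.env * 3 - 73]
20. n1.val = "mv"  ["mv"]
21. n1.lim = 12  [B.env + D.off - 41]
22. n0.key = true  [D.lim == 12]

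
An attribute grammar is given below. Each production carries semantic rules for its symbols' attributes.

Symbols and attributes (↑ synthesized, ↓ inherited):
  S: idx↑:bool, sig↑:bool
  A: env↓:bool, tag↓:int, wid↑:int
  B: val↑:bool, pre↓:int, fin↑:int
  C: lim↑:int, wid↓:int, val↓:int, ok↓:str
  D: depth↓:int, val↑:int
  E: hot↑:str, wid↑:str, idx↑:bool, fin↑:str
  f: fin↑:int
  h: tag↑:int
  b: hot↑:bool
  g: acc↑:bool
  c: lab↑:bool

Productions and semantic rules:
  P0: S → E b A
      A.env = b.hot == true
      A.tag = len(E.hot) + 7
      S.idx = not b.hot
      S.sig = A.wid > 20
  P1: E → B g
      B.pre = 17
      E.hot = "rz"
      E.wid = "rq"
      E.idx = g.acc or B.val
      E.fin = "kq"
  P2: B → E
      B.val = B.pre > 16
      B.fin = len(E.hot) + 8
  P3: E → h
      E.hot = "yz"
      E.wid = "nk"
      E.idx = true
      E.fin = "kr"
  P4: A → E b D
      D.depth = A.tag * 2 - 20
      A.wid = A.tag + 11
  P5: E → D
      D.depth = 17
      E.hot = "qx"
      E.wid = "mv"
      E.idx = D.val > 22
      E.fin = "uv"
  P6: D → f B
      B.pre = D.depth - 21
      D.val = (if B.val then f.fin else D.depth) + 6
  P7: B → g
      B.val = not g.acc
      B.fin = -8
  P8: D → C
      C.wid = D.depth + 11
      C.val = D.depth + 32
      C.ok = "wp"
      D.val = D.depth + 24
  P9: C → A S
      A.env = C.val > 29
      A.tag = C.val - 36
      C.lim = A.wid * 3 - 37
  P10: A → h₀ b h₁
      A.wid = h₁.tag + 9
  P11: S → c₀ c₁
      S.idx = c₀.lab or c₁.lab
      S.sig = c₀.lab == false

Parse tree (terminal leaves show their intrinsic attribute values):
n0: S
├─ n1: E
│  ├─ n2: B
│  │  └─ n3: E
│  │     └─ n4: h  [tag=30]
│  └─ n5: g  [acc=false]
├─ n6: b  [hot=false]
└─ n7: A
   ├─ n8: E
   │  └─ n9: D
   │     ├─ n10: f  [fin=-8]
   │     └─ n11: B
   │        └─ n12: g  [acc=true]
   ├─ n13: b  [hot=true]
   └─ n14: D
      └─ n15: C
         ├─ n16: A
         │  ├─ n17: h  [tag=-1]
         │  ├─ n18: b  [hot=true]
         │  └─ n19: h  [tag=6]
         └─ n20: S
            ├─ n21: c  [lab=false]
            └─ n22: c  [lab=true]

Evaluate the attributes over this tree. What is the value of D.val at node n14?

22

1. n2.pre = 17  [17]
2. n4.tag = 30  [terminal]
3. n3.hot = "yz"  ["yz"]
4. n3.wid = "nk"  ["nk"]
5. n3.idx = true  [true]
6. n3.fin = "kr"  ["kr"]
7. n2.val = true  [B.pre > 16]
8. n2.fin = 10  [len(E.hot) + 8]
9. n5.acc = false  [terminal]
10. n1.hot = "rz"  ["rz"]
11. n1.wid = "rq"  ["rq"]
12. n1.idx = true  [g.acc or B.val]
13. n1.fin = "kq"  ["kq"]
14. n6.hot = false  [terminal]
15. n7.env = false  [b.hot == true]
16. n7.tag = 9  [len(E.hot) + 7]
17. n9.depth = 17  [17]
18. n10.fin = -8  [terminal]
19. n11.pre = -4  [D.depth - 21]
20. n12.acc = true  [terminal]
21. n11.val = false  [not g.acc]
22. n11.fin = -8  [-8]
23. n9.val = 23  [(if B.val then f.fin else D.depth) + 6]
24. n8.hot = "qx"  ["qx"]
25. n8.wid = "mv"  ["mv"]
26. n8.idx = true  [D.val > 22]
27. n8.fin = "uv"  ["uv"]
28. n13.hot = true  [terminal]
29. n14.depth = -2  [A.tag * 2 - 20]
30. n15.wid = 9  [D.depth + 11]
31. n15.val = 30  [D.depth + 32]
32. n15.ok = "wp"  ["wp"]
33. n16.env = true  [C.val > 29]
34. n16.tag = -6  [C.val - 36]
35. n17.tag = -1  [terminal]
36. n18.hot = true  [terminal]
37. n19.tag = 6  [terminal]
38. n16.wid = 15  [h₁.tag + 9]
39. n21.lab = false  [terminal]
40. n22.lab = true  [terminal]
41. n20.idx = true  [c₀.lab or c₁.lab]
42. n20.sig = true  [c₀.lab == false]
43. n15.lim = 8  [A.wid * 3 - 37]
44. n14.val = 22  [D.depth + 24]
45. n7.wid = 20  [A.tag + 11]
46. n0.idx = true  [not b.hot]
47. n0.sig = false  [A.wid > 20]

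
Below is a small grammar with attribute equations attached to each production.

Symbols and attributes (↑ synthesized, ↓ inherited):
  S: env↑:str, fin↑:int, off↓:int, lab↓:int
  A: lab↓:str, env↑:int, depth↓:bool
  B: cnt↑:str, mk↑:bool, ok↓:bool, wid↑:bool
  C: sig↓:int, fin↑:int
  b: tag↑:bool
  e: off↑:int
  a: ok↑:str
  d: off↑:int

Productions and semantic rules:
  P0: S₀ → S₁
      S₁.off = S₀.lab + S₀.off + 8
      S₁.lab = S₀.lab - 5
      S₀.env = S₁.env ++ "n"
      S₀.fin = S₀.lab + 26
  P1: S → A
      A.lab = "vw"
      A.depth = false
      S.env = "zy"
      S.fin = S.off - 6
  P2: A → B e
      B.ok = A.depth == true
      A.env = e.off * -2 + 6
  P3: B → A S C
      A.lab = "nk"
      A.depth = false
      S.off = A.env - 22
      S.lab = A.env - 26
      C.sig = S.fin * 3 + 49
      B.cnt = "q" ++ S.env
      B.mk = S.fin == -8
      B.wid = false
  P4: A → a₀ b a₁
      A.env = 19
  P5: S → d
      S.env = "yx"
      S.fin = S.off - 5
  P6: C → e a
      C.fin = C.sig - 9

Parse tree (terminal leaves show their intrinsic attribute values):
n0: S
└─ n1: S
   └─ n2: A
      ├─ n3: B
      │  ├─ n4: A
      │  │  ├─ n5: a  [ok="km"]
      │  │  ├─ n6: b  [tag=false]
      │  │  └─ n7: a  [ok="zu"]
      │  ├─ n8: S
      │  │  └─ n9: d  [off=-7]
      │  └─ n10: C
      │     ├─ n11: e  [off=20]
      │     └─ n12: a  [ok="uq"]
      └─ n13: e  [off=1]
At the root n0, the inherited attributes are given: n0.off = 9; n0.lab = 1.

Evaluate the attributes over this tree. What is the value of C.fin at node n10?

16

1. n0.off = 9  [given at root]
2. n0.lab = 1  [given at root]
3. n1.off = 18  [S₀.lab + S₀.off + 8]
4. n1.lab = -4  [S₀.lab - 5]
5. n2.lab = "vw"  ["vw"]
6. n2.depth = false  [false]
7. n3.ok = false  [A.depth == true]
8. n4.lab = "nk"  ["nk"]
9. n4.depth = false  [false]
10. n5.ok = "km"  [terminal]
11. n6.tag = false  [terminal]
12. n7.ok = "zu"  [terminal]
13. n4.env = 19  [19]
14. n8.off = -3  [A.env - 22]
15. n8.lab = -7  [A.env - 26]
16. n9.off = -7  [terminal]
17. n8.env = "yx"  ["yx"]
18. n8.fin = -8  [S.off - 5]
19. n10.sig = 25  [S.fin * 3 + 49]
20. n11.off = 20  [terminal]
21. n12.ok = "uq"  [terminal]
22. n10.fin = 16  [C.sig - 9]
23. n3.cnt = "qyx"  ["q" ++ S.env]
24. n3.mk = true  [S.fin == -8]
25. n3.wid = false  [false]
26. n13.off = 1  [terminal]
27. n2.env = 4  [e.off * -2 + 6]
28. n1.env = "zy"  ["zy"]
29. n1.fin = 12  [S.off - 6]
30. n0.env = "zyn"  [S₁.env ++ "n"]
31. n0.fin = 27  [S₀.lab + 26]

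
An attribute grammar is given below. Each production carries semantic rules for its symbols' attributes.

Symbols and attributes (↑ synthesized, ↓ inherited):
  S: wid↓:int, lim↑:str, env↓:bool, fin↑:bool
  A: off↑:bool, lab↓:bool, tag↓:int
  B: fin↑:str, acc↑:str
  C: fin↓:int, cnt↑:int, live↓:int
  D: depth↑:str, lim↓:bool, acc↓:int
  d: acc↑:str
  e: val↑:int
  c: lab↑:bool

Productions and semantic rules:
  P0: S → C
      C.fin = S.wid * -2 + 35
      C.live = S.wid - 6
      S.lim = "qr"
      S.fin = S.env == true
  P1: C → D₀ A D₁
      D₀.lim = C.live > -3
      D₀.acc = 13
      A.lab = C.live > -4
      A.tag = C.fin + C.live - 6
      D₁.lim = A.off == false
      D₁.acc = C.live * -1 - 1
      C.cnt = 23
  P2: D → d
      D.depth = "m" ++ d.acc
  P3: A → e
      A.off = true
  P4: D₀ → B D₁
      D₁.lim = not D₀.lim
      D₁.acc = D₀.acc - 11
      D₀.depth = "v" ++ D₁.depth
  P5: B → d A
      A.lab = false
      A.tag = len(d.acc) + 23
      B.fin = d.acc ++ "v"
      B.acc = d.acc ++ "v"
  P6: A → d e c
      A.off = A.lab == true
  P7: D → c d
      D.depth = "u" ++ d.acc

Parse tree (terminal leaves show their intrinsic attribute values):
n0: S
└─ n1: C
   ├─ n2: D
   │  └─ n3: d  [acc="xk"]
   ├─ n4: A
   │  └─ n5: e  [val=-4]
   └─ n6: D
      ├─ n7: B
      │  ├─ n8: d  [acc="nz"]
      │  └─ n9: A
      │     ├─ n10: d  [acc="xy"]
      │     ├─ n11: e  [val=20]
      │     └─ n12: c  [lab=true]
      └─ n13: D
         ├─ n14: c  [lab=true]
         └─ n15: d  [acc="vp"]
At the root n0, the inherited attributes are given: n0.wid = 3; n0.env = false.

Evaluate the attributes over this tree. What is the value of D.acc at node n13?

1. n0.wid = 3  [given at root]
2. n0.env = false  [given at root]
3. n1.fin = 29  [S.wid * -2 + 35]
4. n1.live = -3  [S.wid - 6]
5. n2.lim = false  [C.live > -3]
6. n2.acc = 13  [13]
7. n3.acc = "xk"  [terminal]
8. n2.depth = "mxk"  ["m" ++ d.acc]
9. n4.lab = true  [C.live > -4]
10. n4.tag = 20  [C.fin + C.live - 6]
11. n5.val = -4  [terminal]
12. n4.off = true  [true]
13. n6.lim = false  [A.off == false]
14. n6.acc = 2  [C.live * -1 - 1]
15. n8.acc = "nz"  [terminal]
16. n9.lab = false  [false]
17. n9.tag = 25  [len(d.acc) + 23]
18. n10.acc = "xy"  [terminal]
19. n11.val = 20  [terminal]
20. n12.lab = true  [terminal]
21. n9.off = false  [A.lab == true]
22. n7.fin = "nzv"  [d.acc ++ "v"]
23. n7.acc = "nzv"  [d.acc ++ "v"]
24. n13.lim = true  [not D₀.lim]
25. n13.acc = -9  [D₀.acc - 11]
26. n14.lab = true  [terminal]
27. n15.acc = "vp"  [terminal]
28. n13.depth = "uvp"  ["u" ++ d.acc]
29. n6.depth = "vuvp"  ["v" ++ D₁.depth]
30. n1.cnt = 23  [23]
31. n0.lim = "qr"  ["qr"]
32. n0.fin = false  [S.env == true]

-9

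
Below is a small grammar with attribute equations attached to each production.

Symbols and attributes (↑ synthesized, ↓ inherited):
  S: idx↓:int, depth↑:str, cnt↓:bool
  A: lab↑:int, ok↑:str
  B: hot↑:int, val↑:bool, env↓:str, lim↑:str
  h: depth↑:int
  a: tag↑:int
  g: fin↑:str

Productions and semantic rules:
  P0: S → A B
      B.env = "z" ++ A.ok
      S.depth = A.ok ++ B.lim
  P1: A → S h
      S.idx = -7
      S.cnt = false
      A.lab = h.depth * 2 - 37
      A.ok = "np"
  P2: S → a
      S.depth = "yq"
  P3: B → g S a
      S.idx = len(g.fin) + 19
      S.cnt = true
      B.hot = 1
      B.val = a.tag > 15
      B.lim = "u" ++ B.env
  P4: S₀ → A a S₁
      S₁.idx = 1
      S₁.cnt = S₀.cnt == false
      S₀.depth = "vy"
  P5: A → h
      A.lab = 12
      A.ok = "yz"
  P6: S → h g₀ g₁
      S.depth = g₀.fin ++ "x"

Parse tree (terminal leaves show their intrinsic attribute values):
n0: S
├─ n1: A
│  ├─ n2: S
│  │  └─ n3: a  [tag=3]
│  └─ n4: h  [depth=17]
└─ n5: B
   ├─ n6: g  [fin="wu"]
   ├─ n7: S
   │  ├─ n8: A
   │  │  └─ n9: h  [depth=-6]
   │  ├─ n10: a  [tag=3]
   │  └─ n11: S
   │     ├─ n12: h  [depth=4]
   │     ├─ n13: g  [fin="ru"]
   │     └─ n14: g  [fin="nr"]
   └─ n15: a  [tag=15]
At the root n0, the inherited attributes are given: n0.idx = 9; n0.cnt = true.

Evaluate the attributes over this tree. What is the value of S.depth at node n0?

"npuznp"

1. n0.idx = 9  [given at root]
2. n0.cnt = true  [given at root]
3. n2.idx = -7  [-7]
4. n2.cnt = false  [false]
5. n3.tag = 3  [terminal]
6. n2.depth = "yq"  ["yq"]
7. n4.depth = 17  [terminal]
8. n1.lab = -3  [h.depth * 2 - 37]
9. n1.ok = "np"  ["np"]
10. n5.env = "znp"  ["z" ++ A.ok]
11. n6.fin = "wu"  [terminal]
12. n7.idx = 21  [len(g.fin) + 19]
13. n7.cnt = true  [true]
14. n9.depth = -6  [terminal]
15. n8.lab = 12  [12]
16. n8.ok = "yz"  ["yz"]
17. n10.tag = 3  [terminal]
18. n11.idx = 1  [1]
19. n11.cnt = false  [S₀.cnt == false]
20. n12.depth = 4  [terminal]
21. n13.fin = "ru"  [terminal]
22. n14.fin = "nr"  [terminal]
23. n11.depth = "rux"  [g₀.fin ++ "x"]
24. n7.depth = "vy"  ["vy"]
25. n15.tag = 15  [terminal]
26. n5.hot = 1  [1]
27. n5.val = false  [a.tag > 15]
28. n5.lim = "uznp"  ["u" ++ B.env]
29. n0.depth = "npuznp"  [A.ok ++ B.lim]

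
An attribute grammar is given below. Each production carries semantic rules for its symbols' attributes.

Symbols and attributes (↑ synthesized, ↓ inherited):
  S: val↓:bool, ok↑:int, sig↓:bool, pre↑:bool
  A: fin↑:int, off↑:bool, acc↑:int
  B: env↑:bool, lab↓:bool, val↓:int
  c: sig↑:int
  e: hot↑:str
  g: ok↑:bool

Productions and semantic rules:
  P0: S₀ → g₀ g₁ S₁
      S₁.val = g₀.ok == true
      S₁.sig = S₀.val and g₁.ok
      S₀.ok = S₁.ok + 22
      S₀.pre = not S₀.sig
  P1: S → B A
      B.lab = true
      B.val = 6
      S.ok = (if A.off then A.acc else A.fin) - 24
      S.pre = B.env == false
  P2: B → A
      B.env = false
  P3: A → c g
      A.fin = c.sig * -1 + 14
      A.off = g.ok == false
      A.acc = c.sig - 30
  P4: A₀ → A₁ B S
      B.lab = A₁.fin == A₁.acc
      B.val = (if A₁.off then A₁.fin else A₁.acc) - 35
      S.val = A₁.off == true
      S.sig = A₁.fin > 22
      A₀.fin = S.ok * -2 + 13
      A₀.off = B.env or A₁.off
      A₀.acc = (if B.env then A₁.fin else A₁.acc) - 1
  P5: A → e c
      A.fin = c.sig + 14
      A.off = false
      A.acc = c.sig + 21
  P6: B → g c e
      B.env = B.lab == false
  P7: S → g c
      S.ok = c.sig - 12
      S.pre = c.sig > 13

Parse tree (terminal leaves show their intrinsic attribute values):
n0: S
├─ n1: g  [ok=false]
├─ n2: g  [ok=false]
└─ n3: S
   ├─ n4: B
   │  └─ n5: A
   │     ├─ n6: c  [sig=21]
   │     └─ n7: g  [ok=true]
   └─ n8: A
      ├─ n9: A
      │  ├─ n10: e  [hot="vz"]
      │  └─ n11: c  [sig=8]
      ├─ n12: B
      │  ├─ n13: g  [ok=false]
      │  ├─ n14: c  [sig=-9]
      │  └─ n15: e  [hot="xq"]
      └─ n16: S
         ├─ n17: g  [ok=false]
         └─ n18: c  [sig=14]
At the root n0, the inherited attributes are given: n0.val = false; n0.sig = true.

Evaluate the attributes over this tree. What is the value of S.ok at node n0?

1. n0.val = false  [given at root]
2. n0.sig = true  [given at root]
3. n1.ok = false  [terminal]
4. n2.ok = false  [terminal]
5. n3.val = false  [g₀.ok == true]
6. n3.sig = false  [S₀.val and g₁.ok]
7. n4.lab = true  [true]
8. n4.val = 6  [6]
9. n6.sig = 21  [terminal]
10. n7.ok = true  [terminal]
11. n5.fin = -7  [c.sig * -1 + 14]
12. n5.off = false  [g.ok == false]
13. n5.acc = -9  [c.sig - 30]
14. n4.env = false  [false]
15. n10.hot = "vz"  [terminal]
16. n11.sig = 8  [terminal]
17. n9.fin = 22  [c.sig + 14]
18. n9.off = false  [false]
19. n9.acc = 29  [c.sig + 21]
20. n12.lab = false  [A₁.fin == A₁.acc]
21. n12.val = -6  [(if A₁.off then A₁.fin else A₁.acc) - 35]
22. n13.ok = false  [terminal]
23. n14.sig = -9  [terminal]
24. n15.hot = "xq"  [terminal]
25. n12.env = true  [B.lab == false]
26. n16.val = false  [A₁.off == true]
27. n16.sig = false  [A₁.fin > 22]
28. n17.ok = false  [terminal]
29. n18.sig = 14  [terminal]
30. n16.ok = 2  [c.sig - 12]
31. n16.pre = true  [c.sig > 13]
32. n8.fin = 9  [S.ok * -2 + 13]
33. n8.off = true  [B.env or A₁.off]
34. n8.acc = 21  [(if B.env then A₁.fin else A₁.acc) - 1]
35. n3.ok = -3  [(if A.off then A.acc else A.fin) - 24]
36. n3.pre = true  [B.env == false]
37. n0.ok = 19  [S₁.ok + 22]
38. n0.pre = false  [not S₀.sig]

19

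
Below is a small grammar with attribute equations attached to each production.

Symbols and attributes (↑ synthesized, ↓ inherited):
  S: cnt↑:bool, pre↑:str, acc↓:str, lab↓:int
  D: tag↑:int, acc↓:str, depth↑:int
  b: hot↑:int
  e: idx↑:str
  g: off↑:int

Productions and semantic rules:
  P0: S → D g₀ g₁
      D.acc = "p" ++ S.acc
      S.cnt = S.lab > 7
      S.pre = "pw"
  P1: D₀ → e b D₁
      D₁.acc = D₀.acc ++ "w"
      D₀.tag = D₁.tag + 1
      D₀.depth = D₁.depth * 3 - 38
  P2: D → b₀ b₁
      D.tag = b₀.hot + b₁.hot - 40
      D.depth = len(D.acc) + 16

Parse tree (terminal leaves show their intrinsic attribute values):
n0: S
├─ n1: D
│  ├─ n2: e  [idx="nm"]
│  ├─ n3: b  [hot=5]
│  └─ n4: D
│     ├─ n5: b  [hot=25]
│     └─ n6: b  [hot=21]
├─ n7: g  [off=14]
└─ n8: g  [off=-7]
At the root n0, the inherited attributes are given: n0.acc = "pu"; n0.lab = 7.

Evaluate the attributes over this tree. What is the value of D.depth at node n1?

1. n0.acc = "pu"  [given at root]
2. n0.lab = 7  [given at root]
3. n1.acc = "ppu"  ["p" ++ S.acc]
4. n2.idx = "nm"  [terminal]
5. n3.hot = 5  [terminal]
6. n4.acc = "ppuw"  [D₀.acc ++ "w"]
7. n5.hot = 25  [terminal]
8. n6.hot = 21  [terminal]
9. n4.tag = 6  [b₀.hot + b₁.hot - 40]
10. n4.depth = 20  [len(D.acc) + 16]
11. n1.tag = 7  [D₁.tag + 1]
12. n1.depth = 22  [D₁.depth * 3 - 38]
13. n7.off = 14  [terminal]
14. n8.off = -7  [terminal]
15. n0.cnt = false  [S.lab > 7]
16. n0.pre = "pw"  ["pw"]

22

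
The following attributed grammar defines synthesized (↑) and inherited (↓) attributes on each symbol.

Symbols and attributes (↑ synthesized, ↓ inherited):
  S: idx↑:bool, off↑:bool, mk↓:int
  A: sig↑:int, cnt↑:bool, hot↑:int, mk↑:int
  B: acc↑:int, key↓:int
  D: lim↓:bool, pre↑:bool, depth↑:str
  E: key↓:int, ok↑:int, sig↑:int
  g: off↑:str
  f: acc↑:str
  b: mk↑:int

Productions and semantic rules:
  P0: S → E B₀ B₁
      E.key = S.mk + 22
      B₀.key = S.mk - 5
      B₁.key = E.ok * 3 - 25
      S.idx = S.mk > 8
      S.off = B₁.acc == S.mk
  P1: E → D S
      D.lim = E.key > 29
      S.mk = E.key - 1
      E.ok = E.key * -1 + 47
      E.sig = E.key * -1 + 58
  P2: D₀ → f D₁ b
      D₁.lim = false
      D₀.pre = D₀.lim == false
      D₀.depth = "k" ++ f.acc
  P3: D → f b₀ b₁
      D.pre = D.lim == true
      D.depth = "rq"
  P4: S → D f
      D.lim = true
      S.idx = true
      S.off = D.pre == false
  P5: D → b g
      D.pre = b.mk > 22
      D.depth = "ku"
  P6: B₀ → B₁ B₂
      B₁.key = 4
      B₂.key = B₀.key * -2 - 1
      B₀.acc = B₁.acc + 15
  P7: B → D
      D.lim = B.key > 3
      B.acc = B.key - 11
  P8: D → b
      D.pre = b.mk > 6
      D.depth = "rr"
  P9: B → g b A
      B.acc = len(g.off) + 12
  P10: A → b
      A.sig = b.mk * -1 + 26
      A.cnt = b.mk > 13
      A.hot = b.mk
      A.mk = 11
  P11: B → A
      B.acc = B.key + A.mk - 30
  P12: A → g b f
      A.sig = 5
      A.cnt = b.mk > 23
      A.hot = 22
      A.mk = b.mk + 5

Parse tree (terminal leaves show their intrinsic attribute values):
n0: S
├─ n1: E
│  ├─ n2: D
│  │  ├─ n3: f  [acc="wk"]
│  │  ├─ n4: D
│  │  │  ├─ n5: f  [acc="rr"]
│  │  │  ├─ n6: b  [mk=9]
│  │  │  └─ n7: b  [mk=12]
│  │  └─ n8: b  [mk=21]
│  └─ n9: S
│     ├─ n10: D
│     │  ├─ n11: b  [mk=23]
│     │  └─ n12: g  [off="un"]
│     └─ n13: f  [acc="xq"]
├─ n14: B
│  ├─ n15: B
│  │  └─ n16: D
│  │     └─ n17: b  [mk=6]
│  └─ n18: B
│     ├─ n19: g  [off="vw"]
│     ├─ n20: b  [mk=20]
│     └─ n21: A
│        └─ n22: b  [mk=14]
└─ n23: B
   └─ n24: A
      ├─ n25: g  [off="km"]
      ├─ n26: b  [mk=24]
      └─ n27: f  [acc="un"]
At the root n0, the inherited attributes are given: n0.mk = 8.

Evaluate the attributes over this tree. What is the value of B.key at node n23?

26

1. n0.mk = 8  [given at root]
2. n1.key = 30  [S.mk + 22]
3. n2.lim = true  [E.key > 29]
4. n3.acc = "wk"  [terminal]
5. n4.lim = false  [false]
6. n5.acc = "rr"  [terminal]
7. n6.mk = 9  [terminal]
8. n7.mk = 12  [terminal]
9. n4.pre = false  [D.lim == true]
10. n4.depth = "rq"  ["rq"]
11. n8.mk = 21  [terminal]
12. n2.pre = false  [D₀.lim == false]
13. n2.depth = "kwk"  ["k" ++ f.acc]
14. n9.mk = 29  [E.key - 1]
15. n10.lim = true  [true]
16. n11.mk = 23  [terminal]
17. n12.off = "un"  [terminal]
18. n10.pre = true  [b.mk > 22]
19. n10.depth = "ku"  ["ku"]
20. n13.acc = "xq"  [terminal]
21. n9.idx = true  [true]
22. n9.off = false  [D.pre == false]
23. n1.ok = 17  [E.key * -1 + 47]
24. n1.sig = 28  [E.key * -1 + 58]
25. n14.key = 3  [S.mk - 5]
26. n15.key = 4  [4]
27. n16.lim = true  [B.key > 3]
28. n17.mk = 6  [terminal]
29. n16.pre = false  [b.mk > 6]
30. n16.depth = "rr"  ["rr"]
31. n15.acc = -7  [B.key - 11]
32. n18.key = -7  [B₀.key * -2 - 1]
33. n19.off = "vw"  [terminal]
34. n20.mk = 20  [terminal]
35. n22.mk = 14  [terminal]
36. n21.sig = 12  [b.mk * -1 + 26]
37. n21.cnt = true  [b.mk > 13]
38. n21.hot = 14  [b.mk]
39. n21.mk = 11  [11]
40. n18.acc = 14  [len(g.off) + 12]
41. n14.acc = 8  [B₁.acc + 15]
42. n23.key = 26  [E.ok * 3 - 25]
43. n25.off = "km"  [terminal]
44. n26.mk = 24  [terminal]
45. n27.acc = "un"  [terminal]
46. n24.sig = 5  [5]
47. n24.cnt = true  [b.mk > 23]
48. n24.hot = 22  [22]
49. n24.mk = 29  [b.mk + 5]
50. n23.acc = 25  [B.key + A.mk - 30]
51. n0.idx = false  [S.mk > 8]
52. n0.off = false  [B₁.acc == S.mk]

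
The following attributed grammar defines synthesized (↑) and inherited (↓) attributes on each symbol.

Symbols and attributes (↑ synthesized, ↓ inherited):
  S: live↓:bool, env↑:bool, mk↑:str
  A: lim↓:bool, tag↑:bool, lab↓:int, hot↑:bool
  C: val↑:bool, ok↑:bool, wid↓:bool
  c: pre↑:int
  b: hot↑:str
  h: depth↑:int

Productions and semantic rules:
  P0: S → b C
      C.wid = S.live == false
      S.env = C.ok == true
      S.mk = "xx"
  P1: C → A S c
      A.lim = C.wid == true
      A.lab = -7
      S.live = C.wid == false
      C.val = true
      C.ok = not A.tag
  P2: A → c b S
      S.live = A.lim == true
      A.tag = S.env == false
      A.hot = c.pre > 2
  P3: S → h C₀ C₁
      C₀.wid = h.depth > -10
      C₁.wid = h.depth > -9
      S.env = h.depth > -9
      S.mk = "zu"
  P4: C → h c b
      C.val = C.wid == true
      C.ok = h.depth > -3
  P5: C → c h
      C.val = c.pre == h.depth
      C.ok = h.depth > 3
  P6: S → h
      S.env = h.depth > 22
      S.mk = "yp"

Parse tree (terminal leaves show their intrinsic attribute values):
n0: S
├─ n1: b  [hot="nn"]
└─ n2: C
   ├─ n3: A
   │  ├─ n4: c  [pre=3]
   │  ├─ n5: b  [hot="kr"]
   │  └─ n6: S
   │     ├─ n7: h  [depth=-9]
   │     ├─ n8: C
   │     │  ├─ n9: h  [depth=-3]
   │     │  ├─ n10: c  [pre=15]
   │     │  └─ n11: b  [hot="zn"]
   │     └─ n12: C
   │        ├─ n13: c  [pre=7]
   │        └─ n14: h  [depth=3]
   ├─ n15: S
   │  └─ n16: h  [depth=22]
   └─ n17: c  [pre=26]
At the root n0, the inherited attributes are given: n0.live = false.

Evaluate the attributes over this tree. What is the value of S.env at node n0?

false

1. n0.live = false  [given at root]
2. n1.hot = "nn"  [terminal]
3. n2.wid = true  [S.live == false]
4. n3.lim = true  [C.wid == true]
5. n3.lab = -7  [-7]
6. n4.pre = 3  [terminal]
7. n5.hot = "kr"  [terminal]
8. n6.live = true  [A.lim == true]
9. n7.depth = -9  [terminal]
10. n8.wid = true  [h.depth > -10]
11. n9.depth = -3  [terminal]
12. n10.pre = 15  [terminal]
13. n11.hot = "zn"  [terminal]
14. n8.val = true  [C.wid == true]
15. n8.ok = false  [h.depth > -3]
16. n12.wid = false  [h.depth > -9]
17. n13.pre = 7  [terminal]
18. n14.depth = 3  [terminal]
19. n12.val = false  [c.pre == h.depth]
20. n12.ok = false  [h.depth > 3]
21. n6.env = false  [h.depth > -9]
22. n6.mk = "zu"  ["zu"]
23. n3.tag = true  [S.env == false]
24. n3.hot = true  [c.pre > 2]
25. n15.live = false  [C.wid == false]
26. n16.depth = 22  [terminal]
27. n15.env = false  [h.depth > 22]
28. n15.mk = "yp"  ["yp"]
29. n17.pre = 26  [terminal]
30. n2.val = true  [true]
31. n2.ok = false  [not A.tag]
32. n0.env = false  [C.ok == true]
33. n0.mk = "xx"  ["xx"]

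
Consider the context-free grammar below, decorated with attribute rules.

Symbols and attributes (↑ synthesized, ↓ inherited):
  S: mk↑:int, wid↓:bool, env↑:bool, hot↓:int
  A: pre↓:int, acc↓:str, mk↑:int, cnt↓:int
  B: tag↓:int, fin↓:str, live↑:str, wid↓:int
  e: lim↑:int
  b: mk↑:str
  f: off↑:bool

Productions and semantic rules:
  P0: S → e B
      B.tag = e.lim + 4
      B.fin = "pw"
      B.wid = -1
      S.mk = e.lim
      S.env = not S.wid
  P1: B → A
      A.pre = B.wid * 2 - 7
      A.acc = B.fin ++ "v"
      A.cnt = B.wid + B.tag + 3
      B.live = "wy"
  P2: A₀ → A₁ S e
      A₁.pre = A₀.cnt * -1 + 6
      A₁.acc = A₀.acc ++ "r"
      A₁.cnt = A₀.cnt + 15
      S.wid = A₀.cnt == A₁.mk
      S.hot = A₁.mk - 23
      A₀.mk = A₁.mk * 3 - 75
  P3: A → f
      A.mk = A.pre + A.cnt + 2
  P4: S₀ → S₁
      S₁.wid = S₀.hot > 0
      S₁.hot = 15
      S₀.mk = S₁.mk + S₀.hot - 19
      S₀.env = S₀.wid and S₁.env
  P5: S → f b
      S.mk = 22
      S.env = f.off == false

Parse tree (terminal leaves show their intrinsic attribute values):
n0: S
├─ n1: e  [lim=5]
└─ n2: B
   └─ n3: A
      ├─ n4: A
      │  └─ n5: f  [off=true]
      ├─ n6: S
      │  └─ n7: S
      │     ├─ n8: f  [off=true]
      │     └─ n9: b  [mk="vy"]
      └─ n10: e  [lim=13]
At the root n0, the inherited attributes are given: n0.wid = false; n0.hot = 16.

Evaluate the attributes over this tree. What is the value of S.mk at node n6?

3

1. n0.wid = false  [given at root]
2. n0.hot = 16  [given at root]
3. n1.lim = 5  [terminal]
4. n2.tag = 9  [e.lim + 4]
5. n2.fin = "pw"  ["pw"]
6. n2.wid = -1  [-1]
7. n3.pre = -9  [B.wid * 2 - 7]
8. n3.acc = "pwv"  [B.fin ++ "v"]
9. n3.cnt = 11  [B.wid + B.tag + 3]
10. n4.pre = -5  [A₀.cnt * -1 + 6]
11. n4.acc = "pwvr"  [A₀.acc ++ "r"]
12. n4.cnt = 26  [A₀.cnt + 15]
13. n5.off = true  [terminal]
14. n4.mk = 23  [A.pre + A.cnt + 2]
15. n6.wid = false  [A₀.cnt == A₁.mk]
16. n6.hot = 0  [A₁.mk - 23]
17. n7.wid = false  [S₀.hot > 0]
18. n7.hot = 15  [15]
19. n8.off = true  [terminal]
20. n9.mk = "vy"  [terminal]
21. n7.mk = 22  [22]
22. n7.env = false  [f.off == false]
23. n6.mk = 3  [S₁.mk + S₀.hot - 19]
24. n6.env = false  [S₀.wid and S₁.env]
25. n10.lim = 13  [terminal]
26. n3.mk = -6  [A₁.mk * 3 - 75]
27. n2.live = "wy"  ["wy"]
28. n0.mk = 5  [e.lim]
29. n0.env = true  [not S.wid]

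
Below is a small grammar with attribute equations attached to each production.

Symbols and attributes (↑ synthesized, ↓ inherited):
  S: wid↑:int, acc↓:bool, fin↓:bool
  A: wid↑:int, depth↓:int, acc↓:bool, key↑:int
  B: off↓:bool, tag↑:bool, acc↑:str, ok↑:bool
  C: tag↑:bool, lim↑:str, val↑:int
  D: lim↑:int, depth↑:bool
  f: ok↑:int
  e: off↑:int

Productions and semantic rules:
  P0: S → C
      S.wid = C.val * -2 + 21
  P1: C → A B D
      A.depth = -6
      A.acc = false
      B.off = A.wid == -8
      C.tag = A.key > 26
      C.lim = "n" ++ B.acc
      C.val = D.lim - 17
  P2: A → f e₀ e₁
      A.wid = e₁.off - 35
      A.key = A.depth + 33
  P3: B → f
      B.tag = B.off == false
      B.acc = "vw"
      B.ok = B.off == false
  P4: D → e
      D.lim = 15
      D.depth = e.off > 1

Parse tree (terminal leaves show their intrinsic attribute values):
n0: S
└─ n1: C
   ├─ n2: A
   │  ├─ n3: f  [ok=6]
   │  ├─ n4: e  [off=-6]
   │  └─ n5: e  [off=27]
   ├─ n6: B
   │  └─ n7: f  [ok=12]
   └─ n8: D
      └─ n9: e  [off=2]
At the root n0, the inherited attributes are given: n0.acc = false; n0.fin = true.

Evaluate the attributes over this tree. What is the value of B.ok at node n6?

1. n0.acc = false  [given at root]
2. n0.fin = true  [given at root]
3. n2.depth = -6  [-6]
4. n2.acc = false  [false]
5. n3.ok = 6  [terminal]
6. n4.off = -6  [terminal]
7. n5.off = 27  [terminal]
8. n2.wid = -8  [e₁.off - 35]
9. n2.key = 27  [A.depth + 33]
10. n6.off = true  [A.wid == -8]
11. n7.ok = 12  [terminal]
12. n6.tag = false  [B.off == false]
13. n6.acc = "vw"  ["vw"]
14. n6.ok = false  [B.off == false]
15. n9.off = 2  [terminal]
16. n8.lim = 15  [15]
17. n8.depth = true  [e.off > 1]
18. n1.tag = true  [A.key > 26]
19. n1.lim = "nvw"  ["n" ++ B.acc]
20. n1.val = -2  [D.lim - 17]
21. n0.wid = 25  [C.val * -2 + 21]

false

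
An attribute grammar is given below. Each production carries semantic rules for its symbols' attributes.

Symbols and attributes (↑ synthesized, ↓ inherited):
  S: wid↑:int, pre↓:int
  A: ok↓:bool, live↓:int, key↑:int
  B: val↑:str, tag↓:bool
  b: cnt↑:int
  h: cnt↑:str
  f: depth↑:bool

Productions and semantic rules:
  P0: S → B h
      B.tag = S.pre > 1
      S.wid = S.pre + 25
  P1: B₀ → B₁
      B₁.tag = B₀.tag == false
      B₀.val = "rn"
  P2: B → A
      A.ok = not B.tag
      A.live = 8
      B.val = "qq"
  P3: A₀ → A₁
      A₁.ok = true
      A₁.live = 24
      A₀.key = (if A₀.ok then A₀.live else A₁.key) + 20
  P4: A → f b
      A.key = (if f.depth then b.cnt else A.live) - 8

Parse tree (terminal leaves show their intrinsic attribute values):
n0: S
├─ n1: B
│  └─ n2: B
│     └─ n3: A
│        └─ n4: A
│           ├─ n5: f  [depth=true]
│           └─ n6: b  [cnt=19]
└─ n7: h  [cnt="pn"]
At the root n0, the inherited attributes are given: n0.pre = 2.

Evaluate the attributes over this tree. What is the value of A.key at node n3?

1. n0.pre = 2  [given at root]
2. n1.tag = true  [S.pre > 1]
3. n2.tag = false  [B₀.tag == false]
4. n3.ok = true  [not B.tag]
5. n3.live = 8  [8]
6. n4.ok = true  [true]
7. n4.live = 24  [24]
8. n5.depth = true  [terminal]
9. n6.cnt = 19  [terminal]
10. n4.key = 11  [(if f.depth then b.cnt else A.live) - 8]
11. n3.key = 28  [(if A₀.ok then A₀.live else A₁.key) + 20]
12. n2.val = "qq"  ["qq"]
13. n1.val = "rn"  ["rn"]
14. n7.cnt = "pn"  [terminal]
15. n0.wid = 27  [S.pre + 25]

28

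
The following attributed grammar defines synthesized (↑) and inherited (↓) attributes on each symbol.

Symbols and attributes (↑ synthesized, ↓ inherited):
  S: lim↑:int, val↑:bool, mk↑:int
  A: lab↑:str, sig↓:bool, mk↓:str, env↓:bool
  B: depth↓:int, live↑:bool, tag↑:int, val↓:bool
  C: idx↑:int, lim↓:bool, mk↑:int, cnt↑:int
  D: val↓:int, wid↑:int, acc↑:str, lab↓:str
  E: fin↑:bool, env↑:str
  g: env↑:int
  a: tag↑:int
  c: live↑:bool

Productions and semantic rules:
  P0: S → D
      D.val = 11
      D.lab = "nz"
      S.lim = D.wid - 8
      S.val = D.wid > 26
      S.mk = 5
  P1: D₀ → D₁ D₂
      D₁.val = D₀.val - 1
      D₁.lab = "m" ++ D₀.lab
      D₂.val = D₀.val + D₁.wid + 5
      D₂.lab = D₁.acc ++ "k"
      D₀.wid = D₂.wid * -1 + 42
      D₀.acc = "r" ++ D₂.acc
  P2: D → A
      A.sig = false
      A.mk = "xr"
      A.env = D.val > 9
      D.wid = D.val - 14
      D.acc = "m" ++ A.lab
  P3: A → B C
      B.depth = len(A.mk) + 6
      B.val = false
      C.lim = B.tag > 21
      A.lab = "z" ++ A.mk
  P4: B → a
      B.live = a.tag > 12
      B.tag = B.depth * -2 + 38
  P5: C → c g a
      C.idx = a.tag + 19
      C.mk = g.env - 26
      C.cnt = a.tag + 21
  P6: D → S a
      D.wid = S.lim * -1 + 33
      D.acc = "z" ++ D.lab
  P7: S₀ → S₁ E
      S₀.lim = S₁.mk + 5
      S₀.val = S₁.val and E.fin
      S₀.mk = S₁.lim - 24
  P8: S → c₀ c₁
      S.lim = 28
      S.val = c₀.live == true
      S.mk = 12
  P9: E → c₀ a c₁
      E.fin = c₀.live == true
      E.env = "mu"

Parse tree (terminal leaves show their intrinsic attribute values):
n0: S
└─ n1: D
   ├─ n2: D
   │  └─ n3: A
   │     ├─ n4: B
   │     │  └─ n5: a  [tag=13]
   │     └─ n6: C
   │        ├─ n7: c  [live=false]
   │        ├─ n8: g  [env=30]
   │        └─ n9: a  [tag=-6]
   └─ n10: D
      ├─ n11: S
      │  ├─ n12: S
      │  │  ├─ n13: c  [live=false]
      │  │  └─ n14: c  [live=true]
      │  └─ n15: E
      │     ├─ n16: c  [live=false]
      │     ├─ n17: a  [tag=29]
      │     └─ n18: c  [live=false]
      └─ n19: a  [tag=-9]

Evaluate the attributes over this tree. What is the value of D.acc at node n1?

1. n1.val = 11  [11]
2. n1.lab = "nz"  ["nz"]
3. n2.val = 10  [D₀.val - 1]
4. n2.lab = "mnz"  ["m" ++ D₀.lab]
5. n3.sig = false  [false]
6. n3.mk = "xr"  ["xr"]
7. n3.env = true  [D.val > 9]
8. n4.depth = 8  [len(A.mk) + 6]
9. n4.val = false  [false]
10. n5.tag = 13  [terminal]
11. n4.live = true  [a.tag > 12]
12. n4.tag = 22  [B.depth * -2 + 38]
13. n6.lim = true  [B.tag > 21]
14. n7.live = false  [terminal]
15. n8.env = 30  [terminal]
16. n9.tag = -6  [terminal]
17. n6.idx = 13  [a.tag + 19]
18. n6.mk = 4  [g.env - 26]
19. n6.cnt = 15  [a.tag + 21]
20. n3.lab = "zxr"  ["z" ++ A.mk]
21. n2.wid = -4  [D.val - 14]
22. n2.acc = "mzxr"  ["m" ++ A.lab]
23. n10.val = 12  [D₀.val + D₁.wid + 5]
24. n10.lab = "mzxrk"  [D₁.acc ++ "k"]
25. n13.live = false  [terminal]
26. n14.live = true  [terminal]
27. n12.lim = 28  [28]
28. n12.val = false  [c₀.live == true]
29. n12.mk = 12  [12]
30. n16.live = false  [terminal]
31. n17.tag = 29  [terminal]
32. n18.live = false  [terminal]
33. n15.fin = false  [c₀.live == true]
34. n15.env = "mu"  ["mu"]
35. n11.lim = 17  [S₁.mk + 5]
36. n11.val = false  [S₁.val and E.fin]
37. n11.mk = 4  [S₁.lim - 24]
38. n19.tag = -9  [terminal]
39. n10.wid = 16  [S.lim * -1 + 33]
40. n10.acc = "zmzxrk"  ["z" ++ D.lab]
41. n1.wid = 26  [D₂.wid * -1 + 42]
42. n1.acc = "rzmzxrk"  ["r" ++ D₂.acc]
43. n0.lim = 18  [D.wid - 8]
44. n0.val = false  [D.wid > 26]
45. n0.mk = 5  [5]

"rzmzxrk"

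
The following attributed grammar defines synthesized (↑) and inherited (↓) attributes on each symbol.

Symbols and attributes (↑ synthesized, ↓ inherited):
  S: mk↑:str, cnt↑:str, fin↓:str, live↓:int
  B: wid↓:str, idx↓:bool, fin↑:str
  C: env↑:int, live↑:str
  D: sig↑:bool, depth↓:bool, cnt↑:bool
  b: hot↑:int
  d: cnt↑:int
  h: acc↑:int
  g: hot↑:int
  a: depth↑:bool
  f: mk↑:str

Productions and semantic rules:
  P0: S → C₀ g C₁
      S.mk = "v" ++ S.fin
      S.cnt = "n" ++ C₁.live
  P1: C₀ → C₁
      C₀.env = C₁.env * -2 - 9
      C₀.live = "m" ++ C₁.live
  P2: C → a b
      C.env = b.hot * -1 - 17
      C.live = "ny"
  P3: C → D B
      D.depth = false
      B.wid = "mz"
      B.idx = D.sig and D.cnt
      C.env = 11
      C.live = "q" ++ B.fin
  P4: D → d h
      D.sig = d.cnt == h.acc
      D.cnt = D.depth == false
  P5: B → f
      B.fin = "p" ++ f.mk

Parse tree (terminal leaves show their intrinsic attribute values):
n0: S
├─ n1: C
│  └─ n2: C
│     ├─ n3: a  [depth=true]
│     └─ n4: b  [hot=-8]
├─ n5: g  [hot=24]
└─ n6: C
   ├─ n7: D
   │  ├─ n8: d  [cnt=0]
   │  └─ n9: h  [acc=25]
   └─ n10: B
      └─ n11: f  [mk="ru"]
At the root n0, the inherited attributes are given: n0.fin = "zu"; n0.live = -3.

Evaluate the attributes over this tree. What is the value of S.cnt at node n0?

"nqpru"

1. n0.fin = "zu"  [given at root]
2. n0.live = -3  [given at root]
3. n3.depth = true  [terminal]
4. n4.hot = -8  [terminal]
5. n2.env = -9  [b.hot * -1 - 17]
6. n2.live = "ny"  ["ny"]
7. n1.env = 9  [C₁.env * -2 - 9]
8. n1.live = "mny"  ["m" ++ C₁.live]
9. n5.hot = 24  [terminal]
10. n7.depth = false  [false]
11. n8.cnt = 0  [terminal]
12. n9.acc = 25  [terminal]
13. n7.sig = false  [d.cnt == h.acc]
14. n7.cnt = true  [D.depth == false]
15. n10.wid = "mz"  ["mz"]
16. n10.idx = false  [D.sig and D.cnt]
17. n11.mk = "ru"  [terminal]
18. n10.fin = "pru"  ["p" ++ f.mk]
19. n6.env = 11  [11]
20. n6.live = "qpru"  ["q" ++ B.fin]
21. n0.mk = "vzu"  ["v" ++ S.fin]
22. n0.cnt = "nqpru"  ["n" ++ C₁.live]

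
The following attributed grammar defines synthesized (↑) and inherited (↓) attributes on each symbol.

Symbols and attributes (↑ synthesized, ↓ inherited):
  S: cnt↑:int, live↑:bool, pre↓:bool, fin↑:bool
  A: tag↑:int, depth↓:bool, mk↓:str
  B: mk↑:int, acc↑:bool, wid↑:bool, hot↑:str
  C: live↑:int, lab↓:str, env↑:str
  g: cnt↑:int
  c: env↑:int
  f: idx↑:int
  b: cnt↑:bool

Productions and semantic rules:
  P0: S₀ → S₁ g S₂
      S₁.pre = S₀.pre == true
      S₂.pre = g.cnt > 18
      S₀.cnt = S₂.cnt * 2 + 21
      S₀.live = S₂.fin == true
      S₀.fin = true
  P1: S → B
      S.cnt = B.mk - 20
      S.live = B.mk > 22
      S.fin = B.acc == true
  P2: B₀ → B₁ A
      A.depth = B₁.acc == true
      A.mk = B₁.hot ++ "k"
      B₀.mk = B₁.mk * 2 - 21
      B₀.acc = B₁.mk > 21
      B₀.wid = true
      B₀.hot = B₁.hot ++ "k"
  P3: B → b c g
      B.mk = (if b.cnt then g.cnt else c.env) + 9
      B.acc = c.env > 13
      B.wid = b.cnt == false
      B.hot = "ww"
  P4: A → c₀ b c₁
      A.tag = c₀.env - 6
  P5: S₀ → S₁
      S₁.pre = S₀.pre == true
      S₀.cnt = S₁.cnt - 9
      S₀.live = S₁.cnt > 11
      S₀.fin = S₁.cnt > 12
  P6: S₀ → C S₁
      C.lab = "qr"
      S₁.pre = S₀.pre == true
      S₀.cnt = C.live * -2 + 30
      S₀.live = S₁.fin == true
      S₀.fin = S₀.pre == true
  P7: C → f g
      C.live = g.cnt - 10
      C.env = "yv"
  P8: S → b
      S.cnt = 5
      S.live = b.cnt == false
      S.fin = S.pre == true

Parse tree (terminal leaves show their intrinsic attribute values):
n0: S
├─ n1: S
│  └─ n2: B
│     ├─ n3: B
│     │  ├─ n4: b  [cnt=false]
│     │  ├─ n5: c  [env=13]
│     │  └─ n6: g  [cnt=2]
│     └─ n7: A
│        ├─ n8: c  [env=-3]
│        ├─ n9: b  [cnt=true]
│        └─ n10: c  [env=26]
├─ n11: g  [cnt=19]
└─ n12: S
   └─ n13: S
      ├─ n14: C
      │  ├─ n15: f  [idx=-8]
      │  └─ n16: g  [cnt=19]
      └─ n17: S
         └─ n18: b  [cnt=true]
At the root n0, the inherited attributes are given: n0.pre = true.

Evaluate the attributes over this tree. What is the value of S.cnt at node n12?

1. n0.pre = true  [given at root]
2. n1.pre = true  [S₀.pre == true]
3. n4.cnt = false  [terminal]
4. n5.env = 13  [terminal]
5. n6.cnt = 2  [terminal]
6. n3.mk = 22  [(if b.cnt then g.cnt else c.env) + 9]
7. n3.acc = false  [c.env > 13]
8. n3.wid = true  [b.cnt == false]
9. n3.hot = "ww"  ["ww"]
10. n7.depth = false  [B₁.acc == true]
11. n7.mk = "wwk"  [B₁.hot ++ "k"]
12. n8.env = -3  [terminal]
13. n9.cnt = true  [terminal]
14. n10.env = 26  [terminal]
15. n7.tag = -9  [c₀.env - 6]
16. n2.mk = 23  [B₁.mk * 2 - 21]
17. n2.acc = true  [B₁.mk > 21]
18. n2.wid = true  [true]
19. n2.hot = "wwk"  [B₁.hot ++ "k"]
20. n1.cnt = 3  [B.mk - 20]
21. n1.live = true  [B.mk > 22]
22. n1.fin = true  [B.acc == true]
23. n11.cnt = 19  [terminal]
24. n12.pre = true  [g.cnt > 18]
25. n13.pre = true  [S₀.pre == true]
26. n14.lab = "qr"  ["qr"]
27. n15.idx = -8  [terminal]
28. n16.cnt = 19  [terminal]
29. n14.live = 9  [g.cnt - 10]
30. n14.env = "yv"  ["yv"]
31. n17.pre = true  [S₀.pre == true]
32. n18.cnt = true  [terminal]
33. n17.cnt = 5  [5]
34. n17.live = false  [b.cnt == false]
35. n17.fin = true  [S.pre == true]
36. n13.cnt = 12  [C.live * -2 + 30]
37. n13.live = true  [S₁.fin == true]
38. n13.fin = true  [S₀.pre == true]
39. n12.cnt = 3  [S₁.cnt - 9]
40. n12.live = true  [S₁.cnt > 11]
41. n12.fin = false  [S₁.cnt > 12]
42. n0.cnt = 27  [S₂.cnt * 2 + 21]
43. n0.live = false  [S₂.fin == true]
44. n0.fin = true  [true]

3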